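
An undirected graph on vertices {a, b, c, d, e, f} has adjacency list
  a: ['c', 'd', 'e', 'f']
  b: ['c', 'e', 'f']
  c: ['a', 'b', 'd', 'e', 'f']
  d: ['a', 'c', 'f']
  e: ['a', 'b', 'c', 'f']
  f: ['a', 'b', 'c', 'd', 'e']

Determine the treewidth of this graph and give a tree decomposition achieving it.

Treewidth 3.
One such decomposition:
Bags: B1 = {a, c, e, f}  B2 = {b, c, e, f}  B3 = {a, c, d, f}
Tree: B1–B2, B1–B3

The largest bag has 4 vertices, giving width 3; this decomposition certifies tw(G) ≤ 3. Conversely, {a, c, d, f} is a clique of size 4, and the vertices of any clique must share a bag in every tree decomposition; so some bag has ≥ 4 vertices and tw(G) ≥ 3. The upper and lower bounds meet at 3, so that is the treewidth.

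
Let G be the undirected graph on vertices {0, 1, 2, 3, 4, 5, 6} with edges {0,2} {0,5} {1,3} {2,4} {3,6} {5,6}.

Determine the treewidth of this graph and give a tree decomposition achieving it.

Every bag has size at most 2, so the width is 2 − 1 = 1 and tw(G) ≤ 1. Any graph with an edge has treewidth ≥ 1, and G has the edge 1–3. Hence tw(G) = 1 exactly.

Treewidth 1.
One such decomposition:
Bags: B1 = {1, 3}  B2 = {3, 6}  B3 = {5, 6}  B4 = {0, 5}  B5 = {0, 2}  B6 = {2, 4}
Tree: B1–B2, B2–B3, B3–B4, B4–B5, B5–B6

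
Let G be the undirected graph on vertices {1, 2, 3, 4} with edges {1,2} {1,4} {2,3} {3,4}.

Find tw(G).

A width-2 tree decomposition is:
Bags: B1 = {1, 3, 4}  B2 = {1, 2, 3}
Tree: B1–B2
Each bag holds 3 vertices, so the decomposition has width 2, which upper-bounds the treewidth. Since 3–4–1–2–3 is a cycle in G, G is not acyclic. Forests are exactly the graphs of treewidth ≤ 1, so tw(G) ≥ 2. Hence tw(G) = 2 exactly.

2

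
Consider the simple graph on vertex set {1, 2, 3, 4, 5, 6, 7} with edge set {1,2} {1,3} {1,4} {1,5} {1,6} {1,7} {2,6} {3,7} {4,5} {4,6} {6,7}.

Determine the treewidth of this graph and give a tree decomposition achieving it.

Every bag has size at most 3, so the width is 3 − 1 = 2 and tw(G) ≤ 2. For the lower bound, the 3 vertices {1, 3, 7} are pairwise adjacent, and any tree decomposition puts a clique entirely inside one bag — forcing width ≥ 2. Therefore the treewidth is 2.

Treewidth 2.
One such decomposition:
Bags: B1 = {1, 4, 6}  B2 = {1, 2, 6}  B3 = {1, 6, 7}  B4 = {1, 3, 7}  B5 = {1, 4, 5}
Tree: B1–B2, B1–B3, B3–B4, B1–B5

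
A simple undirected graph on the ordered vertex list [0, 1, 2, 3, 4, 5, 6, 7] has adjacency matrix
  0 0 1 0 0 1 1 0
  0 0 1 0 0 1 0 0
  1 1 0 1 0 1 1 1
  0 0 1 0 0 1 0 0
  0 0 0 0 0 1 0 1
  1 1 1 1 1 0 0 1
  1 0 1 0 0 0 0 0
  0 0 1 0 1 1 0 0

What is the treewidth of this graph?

2

A width-2 tree decomposition is:
Bags: B1 = {4, 5, 7}  B2 = {2, 5, 7}  B3 = {0, 2, 5}  B4 = {0, 2, 6}  B5 = {2, 3, 5}  B6 = {1, 2, 5}
Tree: B1–B2, B2–B3, B3–B4, B2–B5, B3–B6
Every bag has size at most 3, so the width is 3 − 1 = 2 and tw(G) ≤ 2. Conversely, {0, 2, 5} is a clique of size 3, and the vertices of any clique must share a bag in every tree decomposition; so some bag has ≥ 3 vertices and tw(G) ≥ 2. Combining the bounds, tw(G) = 2.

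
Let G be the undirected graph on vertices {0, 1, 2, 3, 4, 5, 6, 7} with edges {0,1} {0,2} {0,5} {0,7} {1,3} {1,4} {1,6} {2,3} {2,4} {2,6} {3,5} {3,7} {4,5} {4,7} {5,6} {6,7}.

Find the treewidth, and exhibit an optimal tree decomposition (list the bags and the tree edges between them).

Treewidth 4.
Bags: B1 = {0, 1, 2, 5, 7}  B2 = {1, 2, 5, 6, 7}  B3 = {1, 2, 4, 5, 7}  B4 = {1, 2, 3, 5, 7}
Tree: B1–B2, B2–B3, B3–B4

Every bag has size at most 5, so the width is 5 − 1 = 4 and tw(G) ≤ 4. For the lower bound: the 5 vertex sets {0,7}, {2,6}, {1,4}, {5}, {3} are disjoint, each induces a connected subgraph, and every pair is joined by at least one edge of G. Contracting each set to a single vertex therefore yields K_{5} as a minor, and since treewidth is minor-monotone, tw(G) ≥ tw(K_{5}) = 4. Combining the bounds, tw(G) = 4.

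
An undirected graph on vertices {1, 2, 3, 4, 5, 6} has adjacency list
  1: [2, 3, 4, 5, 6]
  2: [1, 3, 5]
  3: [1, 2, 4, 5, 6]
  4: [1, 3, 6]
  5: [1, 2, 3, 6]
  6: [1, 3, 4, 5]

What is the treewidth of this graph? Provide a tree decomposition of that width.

Treewidth 3.
Bags: B1 = {1, 3, 5, 6}  B2 = {1, 2, 3, 5}  B3 = {1, 3, 4, 6}
Tree: B1–B2, B1–B3

Every bag has size at most 4, so the width is 4 − 1 = 3 and tw(G) ≤ 3. For the lower bound, the 4 vertices {1, 3, 4, 6} are pairwise adjacent, and any tree decomposition puts a clique entirely inside one bag — forcing width ≥ 3. The upper and lower bounds meet at 3, so that is the treewidth.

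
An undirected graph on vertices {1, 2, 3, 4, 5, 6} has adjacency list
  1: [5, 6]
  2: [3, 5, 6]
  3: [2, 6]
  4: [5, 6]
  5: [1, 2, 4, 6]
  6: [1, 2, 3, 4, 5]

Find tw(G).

2

A width-2 tree decomposition is:
Bags: B1 = {4, 5, 6}  B2 = {2, 5, 6}  B3 = {2, 3, 6}  B4 = {1, 5, 6}
Tree: B1–B2, B2–B3, B2–B4
The largest bag has 3 vertices, giving width 2; this decomposition certifies tw(G) ≤ 2. For the lower bound, the 3 vertices {2, 3, 6} are pairwise adjacent, and any tree decomposition puts a clique entirely inside one bag — forcing width ≥ 2. The upper and lower bounds meet at 2, so that is the treewidth.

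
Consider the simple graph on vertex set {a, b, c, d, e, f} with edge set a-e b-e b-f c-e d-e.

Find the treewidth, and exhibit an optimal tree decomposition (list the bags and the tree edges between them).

The largest bag has 2 vertices, giving width 1; this decomposition certifies tw(G) ≤ 1. Since G has at least one edge (e.g. c–e), it is not an edgeless graph, so tw(G) ≥ 1. Combining the bounds, tw(G) = 1.

Treewidth 1.
One such decomposition:
Bags: B1 = {c, e}  B2 = {b, e}  B3 = {d, e}  B4 = {a, e}  B5 = {b, f}
Tree: B1–B2, B1–B3, B1–B4, B2–B5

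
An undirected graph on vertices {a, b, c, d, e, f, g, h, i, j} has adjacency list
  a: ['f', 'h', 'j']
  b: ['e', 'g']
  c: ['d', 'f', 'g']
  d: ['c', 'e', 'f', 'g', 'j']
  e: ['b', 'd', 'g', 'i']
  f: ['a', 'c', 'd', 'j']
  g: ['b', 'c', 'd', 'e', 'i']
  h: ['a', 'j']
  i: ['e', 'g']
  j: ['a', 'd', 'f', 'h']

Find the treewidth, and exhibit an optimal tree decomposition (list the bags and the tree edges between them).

The largest bag has 3 vertices, giving width 2; this decomposition certifies tw(G) ≤ 2. On the other hand G contains the 3-clique {d, e, g}. A clique must lie in a single bag of any decomposition, so no decomposition can have width below 2. The upper and lower bounds meet at 2, so that is the treewidth.

Treewidth 2.
Bags: B1 = {c, d, f}  B2 = {c, d, g}  B3 = {d, f, j}  B4 = {d, e, g}  B5 = {b, e, g}  B6 = {a, f, j}  B7 = {a, h, j}  B8 = {e, g, i}
Tree: B1–B2, B1–B3, B2–B4, B4–B5, B3–B6, B6–B7, B4–B8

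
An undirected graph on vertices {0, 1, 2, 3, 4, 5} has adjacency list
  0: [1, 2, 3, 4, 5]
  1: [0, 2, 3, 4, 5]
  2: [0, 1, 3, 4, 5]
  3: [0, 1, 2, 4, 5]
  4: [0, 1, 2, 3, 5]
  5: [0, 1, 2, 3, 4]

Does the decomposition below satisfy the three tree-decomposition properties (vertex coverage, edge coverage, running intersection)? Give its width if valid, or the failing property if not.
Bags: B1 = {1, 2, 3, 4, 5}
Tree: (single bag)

A tree decomposition must satisfy three properties: every vertex lies in some bag; for every edge, both endpoints lie together in some bag; and for every vertex, the bags containing it form a connected subtree. Here vertex 0 appears in no bag, so the decomposition is invalid.

No — vertex 0 appears in no bag.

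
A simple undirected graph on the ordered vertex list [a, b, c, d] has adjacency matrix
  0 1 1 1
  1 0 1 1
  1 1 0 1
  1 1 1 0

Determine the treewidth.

3

A width-3 tree decomposition is:
Bags: B1 = {a, b, c, d}
Tree: (single bag)
A single bag containing all 4 vertices is trivially a valid decomposition of width 3. On the other hand G contains the 4-clique {a, b, c, d}. A clique must lie in a single bag of any decomposition, so no decomposition can have width below 3. The upper and lower bounds meet at 3, so that is the treewidth.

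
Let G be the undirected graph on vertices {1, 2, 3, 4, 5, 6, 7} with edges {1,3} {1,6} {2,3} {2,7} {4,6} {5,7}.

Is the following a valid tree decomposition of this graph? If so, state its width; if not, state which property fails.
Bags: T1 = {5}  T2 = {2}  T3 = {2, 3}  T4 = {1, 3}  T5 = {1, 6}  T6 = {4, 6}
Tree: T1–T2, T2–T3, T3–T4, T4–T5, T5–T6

No — vertex 7 appears in no bag.

A tree decomposition must satisfy three properties: every vertex lies in some bag; for every edge, both endpoints lie together in some bag; and for every vertex, the bags containing it form a connected subtree. Here vertex 7 appears in no bag, so the decomposition is invalid.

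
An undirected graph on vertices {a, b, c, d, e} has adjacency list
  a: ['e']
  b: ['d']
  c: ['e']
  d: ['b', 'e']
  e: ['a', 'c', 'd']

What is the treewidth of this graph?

A width-1 tree decomposition is:
Bags: B1 = {d, e}  B2 = {a, e}  B3 = {b, d}  B4 = {c, e}
Tree: B1–B2, B1–B3, B1–B4
Each bag holds 2 vertices, so the decomposition has width 1, which upper-bounds the treewidth. G has an edge, so its treewidth is at least 1. Therefore the treewidth is 1.

1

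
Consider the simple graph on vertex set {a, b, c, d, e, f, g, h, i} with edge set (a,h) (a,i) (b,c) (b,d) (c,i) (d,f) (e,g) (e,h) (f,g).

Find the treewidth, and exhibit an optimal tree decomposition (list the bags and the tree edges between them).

Treewidth 2.
Bags: B1 = {a, h, i}  B2 = {e, h, i}  B3 = {e, g, i}  B4 = {f, g, i}  B5 = {d, f, i}  B6 = {b, d, i}  B7 = {b, c, i}
Tree: B1–B2, B2–B3, B3–B4, B4–B5, B5–B6, B6–B7

Each bag holds 3 vertices, so the decomposition has width 2, which upper-bounds the treewidth. The edges i–a–h–e–g–f–d–b–c–i form a cycle, so G is not a tree and its treewidth is at least 2. Hence tw(G) = 2 exactly.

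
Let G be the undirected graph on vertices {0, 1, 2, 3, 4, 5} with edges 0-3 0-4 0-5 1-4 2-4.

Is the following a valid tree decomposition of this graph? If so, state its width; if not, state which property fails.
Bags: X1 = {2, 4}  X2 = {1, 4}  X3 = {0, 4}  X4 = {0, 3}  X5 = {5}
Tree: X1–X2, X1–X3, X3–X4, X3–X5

A tree decomposition must satisfy three properties: every vertex lies in some bag; for every edge, both endpoints lie together in some bag; and for every vertex, the bags containing it form a connected subtree. Here edge (0,5) lies in no bag, so the decomposition is invalid.

No — edge (0,5) lies in no bag.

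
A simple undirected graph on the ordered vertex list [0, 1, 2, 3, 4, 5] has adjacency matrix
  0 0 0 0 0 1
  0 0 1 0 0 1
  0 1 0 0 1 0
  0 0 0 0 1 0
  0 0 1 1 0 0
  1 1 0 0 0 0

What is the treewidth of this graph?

1

A width-1 tree decomposition is:
Bags: B1 = {0, 5}  B2 = {1, 5}  B3 = {1, 2}  B4 = {2, 4}  B5 = {3, 4}
Tree: B1–B2, B2–B3, B3–B4, B4–B5
Each bag holds 2 vertices, so the decomposition has width 1, which upper-bounds the treewidth. Any graph with an edge has treewidth ≥ 1, and G has the edge 0–5. The upper and lower bounds meet at 1, so that is the treewidth.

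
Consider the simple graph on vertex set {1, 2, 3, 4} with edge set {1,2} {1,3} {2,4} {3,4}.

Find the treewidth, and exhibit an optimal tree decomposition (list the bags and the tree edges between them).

Treewidth 2.
One optimal decomposition is:
Bags: B1 = {1, 3, 4}  B2 = {1, 2, 4}
Tree: B1–B2

The largest bag has 3 vertices, giving width 2; this decomposition certifies tw(G) ≤ 2. Since 4–3–1–2–4 is a cycle in G, G is not acyclic. Forests are exactly the graphs of treewidth ≤ 1, so tw(G) ≥ 2. Therefore the treewidth is 2.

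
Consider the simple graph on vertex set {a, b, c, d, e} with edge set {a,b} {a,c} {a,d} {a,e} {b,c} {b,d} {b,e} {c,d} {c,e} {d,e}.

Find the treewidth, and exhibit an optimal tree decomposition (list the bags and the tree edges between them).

Treewidth 4.
One such decomposition:
Bags: B1 = {a, b, c, d, e}
Tree: (single bag)

With just one bag of size 5, the width is 5 − 1 = 4, so tw(G) ≤ 4. On the other hand G contains the 5-clique {a, b, c, d, e}. A clique must lie in a single bag of any decomposition, so no decomposition can have width below 4. Hence tw(G) = 4 exactly.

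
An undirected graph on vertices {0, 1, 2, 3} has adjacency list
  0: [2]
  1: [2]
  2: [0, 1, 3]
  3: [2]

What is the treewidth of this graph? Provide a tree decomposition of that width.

Treewidth 1.
One such decomposition:
Bags: B1 = {0, 2}  B2 = {1, 2}  B3 = {2, 3}
Tree: B1–B2, B1–B3

Each bag holds 2 vertices, so the decomposition has width 1, which upper-bounds the treewidth. Any graph with an edge has treewidth ≥ 1, and G has the edge 0–2. The upper and lower bounds meet at 1, so that is the treewidth.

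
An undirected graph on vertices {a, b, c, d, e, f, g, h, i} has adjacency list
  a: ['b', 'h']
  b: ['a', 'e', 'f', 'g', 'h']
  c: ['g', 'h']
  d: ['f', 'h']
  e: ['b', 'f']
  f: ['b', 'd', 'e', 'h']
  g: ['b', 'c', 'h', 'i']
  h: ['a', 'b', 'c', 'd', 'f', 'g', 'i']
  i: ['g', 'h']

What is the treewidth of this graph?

2

A width-2 tree decomposition is:
Bags: B1 = {d, f, h}  B2 = {b, f, h}  B3 = {b, g, h}  B4 = {a, b, h}  B5 = {b, e, f}  B6 = {c, g, h}  B7 = {g, h, i}
Tree: B1–B2, B2–B3, B2–B4, B2–B5, B3–B6, B6–B7
Every bag has size at most 3, so the width is 3 − 1 = 2 and tw(G) ≤ 2. Conversely, {b, e, f} is a clique of size 3, and the vertices of any clique must share a bag in every tree decomposition; so some bag has ≥ 3 vertices and tw(G) ≥ 2. Therefore the treewidth is 2.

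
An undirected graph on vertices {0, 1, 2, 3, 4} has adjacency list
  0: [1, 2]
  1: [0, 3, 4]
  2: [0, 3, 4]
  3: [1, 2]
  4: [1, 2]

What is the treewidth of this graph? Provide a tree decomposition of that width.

Treewidth 2.
One optimal decomposition is:
Bags: B1 = {1, 2, 4}  B2 = {0, 1, 2}  B3 = {1, 2, 3}
Tree: B1–B2, B2–B3

The largest bag has 3 vertices, giving width 2; this decomposition certifies tw(G) ≤ 2. Since 2–4–1–0–2 is a cycle in G, G is not acyclic. Forests are exactly the graphs of treewidth ≤ 1, so tw(G) ≥ 2. Combining the bounds, tw(G) = 2.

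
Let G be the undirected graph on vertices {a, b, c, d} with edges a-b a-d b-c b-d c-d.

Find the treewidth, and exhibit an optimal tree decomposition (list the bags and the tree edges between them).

Every bag has size at most 3, so the width is 3 − 1 = 2 and tw(G) ≤ 2. On the other hand G contains the 3-clique {b, c, d}. A clique must lie in a single bag of any decomposition, so no decomposition can have width below 2. Combining the bounds, tw(G) = 2.

Treewidth 2.
One optimal decomposition is:
Bags: B1 = {b, c, d}  B2 = {a, b, d}
Tree: B1–B2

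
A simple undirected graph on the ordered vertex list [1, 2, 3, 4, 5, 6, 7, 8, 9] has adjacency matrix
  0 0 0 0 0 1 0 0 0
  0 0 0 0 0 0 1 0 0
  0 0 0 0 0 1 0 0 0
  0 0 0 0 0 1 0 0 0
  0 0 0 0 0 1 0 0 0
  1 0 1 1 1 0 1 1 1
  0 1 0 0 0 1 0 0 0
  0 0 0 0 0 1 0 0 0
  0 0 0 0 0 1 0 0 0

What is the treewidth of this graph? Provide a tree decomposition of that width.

Treewidth 1.
Bags: B1 = {2, 7}  B2 = {6, 7}  B3 = {3, 6}  B4 = {4, 6}  B5 = {6, 8}  B6 = {5, 6}  B7 = {1, 6}  B8 = {6, 9}
Tree: B1–B2, B2–B3, B2–B4, B2–B5, B2–B6, B3–B7, B7–B8

Every bag has size at most 2, so the width is 2 − 1 = 1 and tw(G) ≤ 1. Since G has at least one edge (e.g. 7–2), it is not an edgeless graph, so tw(G) ≥ 1. Therefore the treewidth is 1.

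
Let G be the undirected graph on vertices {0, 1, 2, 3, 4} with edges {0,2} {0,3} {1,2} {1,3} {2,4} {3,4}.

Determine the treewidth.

2

A width-2 tree decomposition is:
Bags: B1 = {0, 2, 3}  B2 = {1, 2, 3}  B3 = {2, 3, 4}
Tree: B1–B2, B2–B3
Each bag holds 3 vertices, so the decomposition has width 2, which upper-bounds the treewidth. Since 0–2–1–3–0 is a cycle in G, G is not acyclic. Forests are exactly the graphs of treewidth ≤ 1, so tw(G) ≥ 2. Hence tw(G) = 2 exactly.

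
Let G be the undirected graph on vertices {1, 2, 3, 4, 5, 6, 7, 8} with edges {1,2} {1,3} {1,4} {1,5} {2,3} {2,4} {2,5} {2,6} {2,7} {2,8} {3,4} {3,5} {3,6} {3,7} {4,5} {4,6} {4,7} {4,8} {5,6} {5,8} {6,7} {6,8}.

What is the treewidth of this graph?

A width-4 tree decomposition is:
Bags: B1 = {2, 4, 5, 6, 8}  B2 = {2, 3, 4, 5, 6}  B3 = {1, 2, 3, 4, 5}  B4 = {2, 3, 4, 6, 7}
Tree: B1–B2, B2–B3, B2–B4
The largest bag has 5 vertices, giving width 4; this decomposition certifies tw(G) ≤ 4. Conversely, {2, 4, 5, 6, 8} is a clique of size 5, and the vertices of any clique must share a bag in every tree decomposition; so some bag has ≥ 5 vertices and tw(G) ≥ 4. The upper and lower bounds meet at 4, so that is the treewidth.

4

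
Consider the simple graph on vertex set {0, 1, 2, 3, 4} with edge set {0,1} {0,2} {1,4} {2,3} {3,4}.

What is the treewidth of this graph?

A width-2 tree decomposition is:
Bags: B1 = {0, 2, 3}  B2 = {0, 3, 4}  B3 = {0, 1, 4}
Tree: B1–B2, B2–B3
Each bag holds 3 vertices, so the decomposition has width 2, which upper-bounds the treewidth. The edges 0–2–3–4–1–0 form a cycle, so G is not a tree and its treewidth is at least 2. Therefore the treewidth is 2.

2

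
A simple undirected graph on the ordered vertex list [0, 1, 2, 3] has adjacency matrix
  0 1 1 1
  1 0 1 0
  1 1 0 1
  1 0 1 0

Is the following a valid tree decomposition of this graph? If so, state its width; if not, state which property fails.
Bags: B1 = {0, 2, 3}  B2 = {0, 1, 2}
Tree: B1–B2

Yes; width 2.

Every vertex of G appears in some bag (union = {0, 1, 2, 3}); every edge is covered by a bag; and for each vertex v the set of bags containing v is connected in the bag tree. The decomposition is therefore valid. The largest bag has 3 vertices, so the width is 2.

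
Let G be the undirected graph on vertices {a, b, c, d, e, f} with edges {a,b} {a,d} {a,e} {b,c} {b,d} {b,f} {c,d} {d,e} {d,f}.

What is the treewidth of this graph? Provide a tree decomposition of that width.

Treewidth 2.
One such decomposition:
Bags: B1 = {b, d, f}  B2 = {a, b, d}  B3 = {a, d, e}  B4 = {b, c, d}
Tree: B1–B2, B2–B3, B1–B4

Every bag has size at most 3, so the width is 3 − 1 = 2 and tw(G) ≤ 2. On the other hand G contains the 3-clique {a, d, e}. A clique must lie in a single bag of any decomposition, so no decomposition can have width below 2. Therefore the treewidth is 2.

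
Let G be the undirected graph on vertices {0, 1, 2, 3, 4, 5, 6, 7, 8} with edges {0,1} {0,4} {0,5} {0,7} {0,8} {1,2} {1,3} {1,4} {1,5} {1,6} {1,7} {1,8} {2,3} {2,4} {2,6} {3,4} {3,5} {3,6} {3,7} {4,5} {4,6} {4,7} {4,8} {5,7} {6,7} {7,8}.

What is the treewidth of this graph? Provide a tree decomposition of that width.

Each bag holds 5 vertices, so the decomposition has width 4, which upper-bounds the treewidth. Conversely, {1, 2, 3, 4, 6} is a clique of size 5, and the vertices of any clique must share a bag in every tree decomposition; so some bag has ≥ 5 vertices and tw(G) ≥ 4. Hence tw(G) = 4 exactly.

Treewidth 4.
Bags: B1 = {1, 2, 3, 4, 6}  B2 = {1, 3, 4, 6, 7}  B3 = {1, 3, 4, 5, 7}  B4 = {0, 1, 4, 5, 7}  B5 = {0, 1, 4, 7, 8}
Tree: B1–B2, B2–B3, B3–B4, B4–B5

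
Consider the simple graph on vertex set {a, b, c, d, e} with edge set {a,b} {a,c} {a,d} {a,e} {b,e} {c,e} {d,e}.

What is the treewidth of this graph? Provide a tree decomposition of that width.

Treewidth 2.
One such decomposition:
Bags: B1 = {a, b, e}  B2 = {a, c, e}  B3 = {a, d, e}
Tree: B1–B2, B1–B3

The largest bag has 3 vertices, giving width 2; this decomposition certifies tw(G) ≤ 2. For the lower bound, the 3 vertices {a, d, e} are pairwise adjacent, and any tree decomposition puts a clique entirely inside one bag — forcing width ≥ 2. Combining the bounds, tw(G) = 2.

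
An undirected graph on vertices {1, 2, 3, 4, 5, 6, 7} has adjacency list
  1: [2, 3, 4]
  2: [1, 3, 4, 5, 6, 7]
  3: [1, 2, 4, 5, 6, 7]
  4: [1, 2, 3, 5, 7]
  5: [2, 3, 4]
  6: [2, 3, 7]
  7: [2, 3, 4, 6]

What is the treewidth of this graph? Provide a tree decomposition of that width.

Treewidth 3.
Bags: B1 = {2, 3, 6, 7}  B2 = {2, 3, 4, 7}  B3 = {1, 2, 3, 4}  B4 = {2, 3, 4, 5}
Tree: B1–B2, B2–B3, B2–B4

The largest bag has 4 vertices, giving width 3; this decomposition certifies tw(G) ≤ 3. For the lower bound, the 4 vertices {1, 2, 3, 4} are pairwise adjacent, and any tree decomposition puts a clique entirely inside one bag — forcing width ≥ 3. Hence tw(G) = 3 exactly.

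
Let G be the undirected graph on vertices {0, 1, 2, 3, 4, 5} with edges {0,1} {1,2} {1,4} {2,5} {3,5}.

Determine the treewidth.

A width-1 tree decomposition is:
Bags: B1 = {2, 5}  B2 = {1, 2}  B3 = {0, 1}  B4 = {3, 5}  B5 = {1, 4}
Tree: B1–B2, B2–B3, B1–B4, B2–B5
Every bag has size at most 2, so the width is 2 − 1 = 1 and tw(G) ≤ 1. Any graph with an edge has treewidth ≥ 1, and G has the edge 5–2. Combining the bounds, tw(G) = 1.

1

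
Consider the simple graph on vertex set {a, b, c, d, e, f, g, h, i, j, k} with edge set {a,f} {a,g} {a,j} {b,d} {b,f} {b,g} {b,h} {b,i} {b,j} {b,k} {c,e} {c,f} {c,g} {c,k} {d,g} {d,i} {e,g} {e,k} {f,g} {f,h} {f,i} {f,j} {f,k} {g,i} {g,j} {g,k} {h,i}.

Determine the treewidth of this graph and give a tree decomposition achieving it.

Treewidth 3.
One optimal decomposition is:
Bags: B1 = {b, f, g, k}  B2 = {b, f, g, i}  B3 = {b, f, h, i}  B4 = {b, f, g, j}  B5 = {c, f, g, k}  B6 = {b, d, g, i}  B7 = {a, f, g, j}  B8 = {c, e, g, k}
Tree: B1–B2, B2–B3, B2–B4, B1–B5, B2–B6, B4–B7, B5–B8

The largest bag has 4 vertices, giving width 3; this decomposition certifies tw(G) ≤ 3. On the other hand G contains the 4-clique {b, d, g, i}. A clique must lie in a single bag of any decomposition, so no decomposition can have width below 3. Combining the bounds, tw(G) = 3.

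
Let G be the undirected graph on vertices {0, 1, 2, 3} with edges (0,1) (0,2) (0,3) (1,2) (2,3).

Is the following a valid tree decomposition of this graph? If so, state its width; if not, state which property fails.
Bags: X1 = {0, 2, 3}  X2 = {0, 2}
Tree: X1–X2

A tree decomposition must satisfy three properties: every vertex lies in some bag; for every edge, both endpoints lie together in some bag; and for every vertex, the bags containing it form a connected subtree. Here vertex 1 appears in no bag, so the decomposition is invalid.

No — vertex 1 appears in no bag.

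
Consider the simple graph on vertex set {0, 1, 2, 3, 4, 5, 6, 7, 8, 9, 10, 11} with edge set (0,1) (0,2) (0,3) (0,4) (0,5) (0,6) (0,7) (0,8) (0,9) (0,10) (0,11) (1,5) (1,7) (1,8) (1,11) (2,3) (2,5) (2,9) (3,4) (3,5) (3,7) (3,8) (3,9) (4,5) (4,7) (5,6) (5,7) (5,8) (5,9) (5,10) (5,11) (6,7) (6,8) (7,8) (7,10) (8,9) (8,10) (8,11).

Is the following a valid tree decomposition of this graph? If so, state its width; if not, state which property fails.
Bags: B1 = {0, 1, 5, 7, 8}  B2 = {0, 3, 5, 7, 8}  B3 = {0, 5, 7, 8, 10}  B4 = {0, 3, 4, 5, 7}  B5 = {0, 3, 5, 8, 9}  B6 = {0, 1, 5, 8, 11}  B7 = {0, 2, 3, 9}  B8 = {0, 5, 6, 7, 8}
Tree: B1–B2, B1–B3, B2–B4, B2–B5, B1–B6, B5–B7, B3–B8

A tree decomposition must satisfy three properties: every vertex lies in some bag; for every edge, both endpoints lie together in some bag; and for every vertex, the bags containing it form a connected subtree. Here edge (5,2) lies in no bag, so the decomposition is invalid.

No — edge (5,2) lies in no bag.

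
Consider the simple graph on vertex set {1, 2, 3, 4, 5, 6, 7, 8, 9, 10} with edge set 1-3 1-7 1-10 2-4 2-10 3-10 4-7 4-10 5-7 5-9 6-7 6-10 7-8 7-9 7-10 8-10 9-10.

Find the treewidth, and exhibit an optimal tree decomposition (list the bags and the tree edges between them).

Every bag has size at most 3, so the width is 3 − 1 = 2 and tw(G) ≤ 2. On the other hand G contains the 3-clique {2, 4, 10}. A clique must lie in a single bag of any decomposition, so no decomposition can have width below 2. Combining the bounds, tw(G) = 2.

Treewidth 2.
One optimal decomposition is:
Bags: B1 = {4, 7, 10}  B2 = {6, 7, 10}  B3 = {7, 8, 10}  B4 = {7, 9, 10}  B5 = {1, 7, 10}  B6 = {5, 7, 9}  B7 = {2, 4, 10}  B8 = {1, 3, 10}
Tree: B1–B2, B2–B3, B1–B4, B1–B5, B4–B6, B1–B7, B5–B8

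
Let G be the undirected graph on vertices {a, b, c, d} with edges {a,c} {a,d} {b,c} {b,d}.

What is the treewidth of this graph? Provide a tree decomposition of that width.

Each bag holds 3 vertices, so the decomposition has width 2, which upper-bounds the treewidth. The edges d–a–c–b–d form a cycle, so G is not a tree and its treewidth is at least 2. Combining the bounds, tw(G) = 2.

Treewidth 2.
One such decomposition:
Bags: B1 = {a, c, d}  B2 = {b, c, d}
Tree: B1–B2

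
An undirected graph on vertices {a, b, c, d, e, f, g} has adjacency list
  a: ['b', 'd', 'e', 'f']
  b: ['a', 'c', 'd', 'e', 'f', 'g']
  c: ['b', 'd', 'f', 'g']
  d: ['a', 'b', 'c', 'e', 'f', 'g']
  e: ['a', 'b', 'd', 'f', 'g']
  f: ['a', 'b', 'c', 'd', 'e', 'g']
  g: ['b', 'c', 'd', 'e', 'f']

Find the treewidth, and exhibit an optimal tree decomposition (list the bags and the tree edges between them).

Every bag has size at most 5, so the width is 5 − 1 = 4 and tw(G) ≤ 4. For the lower bound, the 5 vertices {b, d, e, f, g} are pairwise adjacent, and any tree decomposition puts a clique entirely inside one bag — forcing width ≥ 4. Combining the bounds, tw(G) = 4.

Treewidth 4.
One optimal decomposition is:
Bags: B1 = {b, d, e, f, g}  B2 = {b, c, d, f, g}  B3 = {a, b, d, e, f}
Tree: B1–B2, B1–B3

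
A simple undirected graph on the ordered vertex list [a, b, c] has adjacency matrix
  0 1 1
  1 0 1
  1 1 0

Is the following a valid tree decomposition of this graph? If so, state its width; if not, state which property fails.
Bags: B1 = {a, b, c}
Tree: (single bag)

Every vertex of G appears in some bag (union = {a, b, c}); every edge is covered by a bag; and for each vertex v the set of bags containing v is connected in the bag tree. The decomposition is therefore valid. The largest bag has 3 vertices, so the width is 2.

Yes; width 2.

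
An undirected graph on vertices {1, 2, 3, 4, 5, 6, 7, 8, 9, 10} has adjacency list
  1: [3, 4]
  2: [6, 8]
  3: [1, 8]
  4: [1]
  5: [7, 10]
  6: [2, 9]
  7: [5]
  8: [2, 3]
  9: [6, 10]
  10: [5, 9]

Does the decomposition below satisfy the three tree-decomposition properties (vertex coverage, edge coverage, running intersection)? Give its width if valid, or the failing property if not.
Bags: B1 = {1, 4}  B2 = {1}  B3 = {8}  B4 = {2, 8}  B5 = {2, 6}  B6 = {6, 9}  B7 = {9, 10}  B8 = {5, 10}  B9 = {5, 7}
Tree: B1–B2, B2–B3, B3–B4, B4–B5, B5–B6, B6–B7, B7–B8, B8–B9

No — vertex 3 appears in no bag.

A tree decomposition must satisfy three properties: every vertex lies in some bag; for every edge, both endpoints lie together in some bag; and for every vertex, the bags containing it form a connected subtree. Here vertex 3 appears in no bag, so the decomposition is invalid.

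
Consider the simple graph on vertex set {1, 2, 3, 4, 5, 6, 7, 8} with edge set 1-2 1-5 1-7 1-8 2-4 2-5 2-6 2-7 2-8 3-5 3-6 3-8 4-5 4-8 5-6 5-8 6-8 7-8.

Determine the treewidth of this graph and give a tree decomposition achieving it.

Every bag has size at most 4, so the width is 4 − 1 = 3 and tw(G) ≤ 3. On the other hand G contains the 4-clique {1, 2, 5, 8}. A clique must lie in a single bag of any decomposition, so no decomposition can have width below 3. The upper and lower bounds meet at 3, so that is the treewidth.

Treewidth 3.
Bags: B1 = {2, 4, 5, 8}  B2 = {2, 5, 6, 8}  B3 = {3, 5, 6, 8}  B4 = {1, 2, 5, 8}  B5 = {1, 2, 7, 8}
Tree: B1–B2, B2–B3, B2–B4, B4–B5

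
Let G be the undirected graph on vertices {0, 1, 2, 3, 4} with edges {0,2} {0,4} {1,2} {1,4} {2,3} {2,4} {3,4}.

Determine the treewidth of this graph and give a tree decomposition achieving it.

Every bag has size at most 3, so the width is 3 − 1 = 2 and tw(G) ≤ 2. Conversely, {0, 2, 4} is a clique of size 3, and the vertices of any clique must share a bag in every tree decomposition; so some bag has ≥ 3 vertices and tw(G) ≥ 2. Combining the bounds, tw(G) = 2.

Treewidth 2.
Bags: B1 = {0, 2, 4}  B2 = {1, 2, 4}  B3 = {2, 3, 4}
Tree: B1–B2, B2–B3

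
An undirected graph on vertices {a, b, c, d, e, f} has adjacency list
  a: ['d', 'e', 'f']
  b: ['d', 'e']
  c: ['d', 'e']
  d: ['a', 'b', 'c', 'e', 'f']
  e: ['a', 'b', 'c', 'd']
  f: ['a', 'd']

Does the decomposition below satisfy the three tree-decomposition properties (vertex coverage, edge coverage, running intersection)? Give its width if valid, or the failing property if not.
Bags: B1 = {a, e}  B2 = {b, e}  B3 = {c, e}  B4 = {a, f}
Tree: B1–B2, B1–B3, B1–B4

No — vertex d appears in no bag.

A tree decomposition must satisfy three properties: every vertex lies in some bag; for every edge, both endpoints lie together in some bag; and for every vertex, the bags containing it form a connected subtree. Here vertex d appears in no bag, so the decomposition is invalid.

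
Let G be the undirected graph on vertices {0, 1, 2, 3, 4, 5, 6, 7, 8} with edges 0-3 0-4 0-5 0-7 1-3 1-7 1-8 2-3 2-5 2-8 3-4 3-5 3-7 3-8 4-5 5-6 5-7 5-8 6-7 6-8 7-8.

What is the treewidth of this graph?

A width-3 tree decomposition is:
Bags: B1 = {3, 5, 7, 8}  B2 = {0, 3, 5, 7}  B3 = {0, 3, 4, 5}  B4 = {2, 3, 5, 8}  B5 = {1, 3, 7, 8}  B6 = {5, 6, 7, 8}
Tree: B1–B2, B2–B3, B1–B4, B1–B5, B1–B6
The largest bag has 4 vertices, giving width 3; this decomposition certifies tw(G) ≤ 3. Conversely, {1, 3, 7, 8} is a clique of size 4, and the vertices of any clique must share a bag in every tree decomposition; so some bag has ≥ 4 vertices and tw(G) ≥ 3. Therefore the treewidth is 3.

3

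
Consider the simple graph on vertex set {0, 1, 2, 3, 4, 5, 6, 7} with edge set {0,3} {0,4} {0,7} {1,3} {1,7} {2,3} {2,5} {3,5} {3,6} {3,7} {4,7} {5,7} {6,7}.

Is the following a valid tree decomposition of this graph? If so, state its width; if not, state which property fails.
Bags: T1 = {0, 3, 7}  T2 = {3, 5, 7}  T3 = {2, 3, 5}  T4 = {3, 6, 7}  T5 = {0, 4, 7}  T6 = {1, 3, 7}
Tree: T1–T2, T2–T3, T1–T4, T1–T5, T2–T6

Every vertex of G appears in some bag (union = {0, 1, 2, 3, 4, 5, 6, 7}); every edge is covered by a bag; and for each vertex v the set of bags containing v is connected in the bag tree. The decomposition is therefore valid. The largest bag has 3 vertices, so the width is 2.

Yes; width 2.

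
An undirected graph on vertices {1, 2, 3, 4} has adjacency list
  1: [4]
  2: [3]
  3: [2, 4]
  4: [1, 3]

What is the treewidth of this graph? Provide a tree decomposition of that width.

Treewidth 1.
One such decomposition:
Bags: B1 = {2, 3}  B2 = {3, 4}  B3 = {1, 4}
Tree: B1–B2, B2–B3

Every bag has size at most 2, so the width is 2 − 1 = 1 and tw(G) ≤ 1. Any graph with an edge has treewidth ≥ 1, and G has the edge 2–3. Hence tw(G) = 1 exactly.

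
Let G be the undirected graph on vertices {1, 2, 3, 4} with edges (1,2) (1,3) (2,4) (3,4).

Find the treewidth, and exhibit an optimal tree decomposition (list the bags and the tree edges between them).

Each bag holds 3 vertices, so the decomposition has width 2, which upper-bounds the treewidth. The edges 1–3–4–2–1 form a cycle, so G is not a tree and its treewidth is at least 2. Combining the bounds, tw(G) = 2.

Treewidth 2.
One such decomposition:
Bags: B1 = {1, 3, 4}  B2 = {1, 2, 4}
Tree: B1–B2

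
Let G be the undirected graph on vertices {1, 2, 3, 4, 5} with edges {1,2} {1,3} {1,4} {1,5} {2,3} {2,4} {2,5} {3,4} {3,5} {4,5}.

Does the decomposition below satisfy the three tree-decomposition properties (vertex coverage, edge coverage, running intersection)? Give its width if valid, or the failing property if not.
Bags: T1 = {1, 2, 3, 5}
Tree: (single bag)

A tree decomposition must satisfy three properties: every vertex lies in some bag; for every edge, both endpoints lie together in some bag; and for every vertex, the bags containing it form a connected subtree. Here vertex 4 appears in no bag, so the decomposition is invalid.

No — vertex 4 appears in no bag.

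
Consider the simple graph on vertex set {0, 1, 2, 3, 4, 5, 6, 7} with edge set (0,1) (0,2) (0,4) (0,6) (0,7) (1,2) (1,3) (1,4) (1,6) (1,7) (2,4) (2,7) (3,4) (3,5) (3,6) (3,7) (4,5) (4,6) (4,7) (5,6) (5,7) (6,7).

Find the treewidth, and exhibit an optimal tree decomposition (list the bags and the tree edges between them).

Every bag has size at most 5, so the width is 5 − 1 = 4 and tw(G) ≤ 4. Conversely, {0, 1, 2, 4, 7} is a clique of size 5, and the vertices of any clique must share a bag in every tree decomposition; so some bag has ≥ 5 vertices and tw(G) ≥ 4. Combining the bounds, tw(G) = 4.

Treewidth 4.
One optimal decomposition is:
Bags: B1 = {0, 1, 4, 6, 7}  B2 = {0, 1, 2, 4, 7}  B3 = {1, 3, 4, 6, 7}  B4 = {3, 4, 5, 6, 7}
Tree: B1–B2, B1–B3, B3–B4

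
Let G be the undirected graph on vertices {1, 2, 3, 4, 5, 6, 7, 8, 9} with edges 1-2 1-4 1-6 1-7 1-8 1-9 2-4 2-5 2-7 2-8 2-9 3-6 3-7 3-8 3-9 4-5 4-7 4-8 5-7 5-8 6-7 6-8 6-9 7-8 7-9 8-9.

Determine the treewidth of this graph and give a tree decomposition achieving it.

Treewidth 4.
One such decomposition:
Bags: B1 = {1, 2, 4, 7, 8}  B2 = {1, 2, 7, 8, 9}  B3 = {1, 6, 7, 8, 9}  B4 = {3, 6, 7, 8, 9}  B5 = {2, 4, 5, 7, 8}
Tree: B1–B2, B2–B3, B3–B4, B1–B5

Every bag has size at most 5, so the width is 5 − 1 = 4 and tw(G) ≤ 4. Conversely, {1, 2, 7, 8, 9} is a clique of size 5, and the vertices of any clique must share a bag in every tree decomposition; so some bag has ≥ 5 vertices and tw(G) ≥ 4. Hence tw(G) = 4 exactly.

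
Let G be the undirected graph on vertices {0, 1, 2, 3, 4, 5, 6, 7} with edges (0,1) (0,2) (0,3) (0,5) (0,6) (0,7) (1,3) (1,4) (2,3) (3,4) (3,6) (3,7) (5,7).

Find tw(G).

A width-2 tree decomposition is:
Bags: B1 = {0, 3, 7}  B2 = {0, 1, 3}  B3 = {0, 5, 7}  B4 = {1, 3, 4}  B5 = {0, 2, 3}  B6 = {0, 3, 6}
Tree: B1–B2, B1–B3, B2–B4, B1–B5, B2–B6
The largest bag has 3 vertices, giving width 2; this decomposition certifies tw(G) ≤ 2. Conversely, {0, 1, 3} is a clique of size 3, and the vertices of any clique must share a bag in every tree decomposition; so some bag has ≥ 3 vertices and tw(G) ≥ 2. Therefore the treewidth is 2.

2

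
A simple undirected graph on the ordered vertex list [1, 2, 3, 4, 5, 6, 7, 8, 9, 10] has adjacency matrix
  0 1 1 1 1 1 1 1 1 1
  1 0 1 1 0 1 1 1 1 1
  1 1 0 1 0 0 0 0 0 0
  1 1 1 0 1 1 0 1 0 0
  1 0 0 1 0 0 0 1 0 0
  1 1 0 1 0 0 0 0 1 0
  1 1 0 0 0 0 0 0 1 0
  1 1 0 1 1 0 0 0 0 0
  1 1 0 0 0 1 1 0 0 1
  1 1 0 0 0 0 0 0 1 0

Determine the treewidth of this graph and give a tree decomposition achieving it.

Treewidth 3.
One optimal decomposition is:
Bags: B1 = {1, 2, 4, 6}  B2 = {1, 2, 6, 9}  B3 = {1, 2, 7, 9}  B4 = {1, 2, 4, 8}  B5 = {1, 2, 9, 10}  B6 = {1, 2, 3, 4}  B7 = {1, 4, 5, 8}
Tree: B1–B2, B2–B3, B1–B4, B2–B5, B1–B6, B4–B7

Every bag has size at most 4, so the width is 4 − 1 = 3 and tw(G) ≤ 3. Conversely, {1, 2, 9, 10} is a clique of size 4, and the vertices of any clique must share a bag in every tree decomposition; so some bag has ≥ 4 vertices and tw(G) ≥ 3. Combining the bounds, tw(G) = 3.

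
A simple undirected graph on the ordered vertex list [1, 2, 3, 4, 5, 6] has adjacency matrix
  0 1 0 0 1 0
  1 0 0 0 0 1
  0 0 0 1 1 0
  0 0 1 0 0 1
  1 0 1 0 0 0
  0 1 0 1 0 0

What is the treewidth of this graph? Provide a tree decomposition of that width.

Treewidth 2.
One such decomposition:
Bags: B1 = {3, 4, 5}  B2 = {1, 4, 5}  B3 = {1, 2, 4}  B4 = {2, 4, 6}
Tree: B1–B2, B2–B3, B3–B4

The largest bag has 3 vertices, giving width 2; this decomposition certifies tw(G) ≤ 2. Since 4–3–5–1–2–6–4 is a cycle in G, G is not acyclic. Forests are exactly the graphs of treewidth ≤ 1, so tw(G) ≥ 2. The upper and lower bounds meet at 2, so that is the treewidth.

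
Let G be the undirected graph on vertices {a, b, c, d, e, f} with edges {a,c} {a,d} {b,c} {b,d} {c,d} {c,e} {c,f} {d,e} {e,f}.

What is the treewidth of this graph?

A width-2 tree decomposition is:
Bags: B1 = {b, c, d}  B2 = {a, c, d}  B3 = {c, d, e}  B4 = {c, e, f}
Tree: B1–B2, B2–B3, B3–B4
Every bag has size at most 3, so the width is 3 − 1 = 2 and tw(G) ≤ 2. For the lower bound, the 3 vertices {c, d, e} are pairwise adjacent, and any tree decomposition puts a clique entirely inside one bag — forcing width ≥ 2. The upper and lower bounds meet at 2, so that is the treewidth.

2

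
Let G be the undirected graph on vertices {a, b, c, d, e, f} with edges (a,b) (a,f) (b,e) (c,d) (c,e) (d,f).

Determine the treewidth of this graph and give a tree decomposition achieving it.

Treewidth 2.
One such decomposition:
Bags: B1 = {c, d, e}  B2 = {d, e, f}  B3 = {a, e, f}  B4 = {a, b, e}
Tree: B1–B2, B2–B3, B3–B4

Every bag has size at most 3, so the width is 3 − 1 = 2 and tw(G) ≤ 2. Since e–c–d–f–a–b–e is a cycle in G, G is not acyclic. Forests are exactly the graphs of treewidth ≤ 1, so tw(G) ≥ 2. The upper and lower bounds meet at 2, so that is the treewidth.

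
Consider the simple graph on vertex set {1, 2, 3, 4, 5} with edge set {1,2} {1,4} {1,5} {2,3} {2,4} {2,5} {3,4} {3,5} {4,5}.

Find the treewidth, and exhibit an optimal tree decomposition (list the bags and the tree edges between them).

Treewidth 3.
One optimal decomposition is:
Bags: B1 = {2, 3, 4, 5}  B2 = {1, 2, 4, 5}
Tree: B1–B2

The largest bag has 4 vertices, giving width 3; this decomposition certifies tw(G) ≤ 3. On the other hand G contains the 4-clique {1, 2, 4, 5}. A clique must lie in a single bag of any decomposition, so no decomposition can have width below 3. The upper and lower bounds meet at 3, so that is the treewidth.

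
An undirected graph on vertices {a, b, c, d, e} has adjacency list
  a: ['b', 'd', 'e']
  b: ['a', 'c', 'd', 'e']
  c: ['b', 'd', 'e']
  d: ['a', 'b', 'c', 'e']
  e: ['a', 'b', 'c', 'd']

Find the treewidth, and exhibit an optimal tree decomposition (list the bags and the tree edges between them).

Treewidth 3.
One optimal decomposition is:
Bags: B1 = {b, c, d, e}  B2 = {a, b, d, e}
Tree: B1–B2

Every bag has size at most 4, so the width is 4 − 1 = 3 and tw(G) ≤ 3. On the other hand G contains the 4-clique {b, c, d, e}. A clique must lie in a single bag of any decomposition, so no decomposition can have width below 3. The upper and lower bounds meet at 3, so that is the treewidth.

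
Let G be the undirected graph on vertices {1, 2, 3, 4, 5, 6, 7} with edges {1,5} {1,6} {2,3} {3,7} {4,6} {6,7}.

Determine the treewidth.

1

A width-1 tree decomposition is:
Bags: B1 = {6, 7}  B2 = {1, 6}  B3 = {4, 6}  B4 = {3, 7}  B5 = {2, 3}  B6 = {1, 5}
Tree: B1–B2, B1–B3, B1–B4, B4–B5, B2–B6
Every bag has size at most 2, so the width is 2 − 1 = 1 and tw(G) ≤ 1. Any graph with an edge has treewidth ≥ 1, and G has the edge 7–6. The upper and lower bounds meet at 1, so that is the treewidth.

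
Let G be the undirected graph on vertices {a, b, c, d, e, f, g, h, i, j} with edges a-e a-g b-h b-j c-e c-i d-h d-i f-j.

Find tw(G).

A width-1 tree decomposition is:
Bags: B1 = {a, g}  B2 = {a, e}  B3 = {c, e}  B4 = {c, i}  B5 = {d, i}  B6 = {d, h}  B7 = {b, h}  B8 = {b, j}  B9 = {f, j}
Tree: B1–B2, B2–B3, B3–B4, B4–B5, B5–B6, B6–B7, B7–B8, B8–B9
Each bag holds 2 vertices, so the decomposition has width 1, which upper-bounds the treewidth. G has an edge, so its treewidth is at least 1. Hence tw(G) = 1 exactly.

1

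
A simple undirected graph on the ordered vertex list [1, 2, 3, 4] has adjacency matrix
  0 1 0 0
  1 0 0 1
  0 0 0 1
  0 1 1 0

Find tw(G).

A width-1 tree decomposition is:
Bags: B1 = {1, 2}  B2 = {2, 4}  B3 = {3, 4}
Tree: B1–B2, B2–B3
Each bag holds 2 vertices, so the decomposition has width 1, which upper-bounds the treewidth. G has an edge, so its treewidth is at least 1. The upper and lower bounds meet at 1, so that is the treewidth.

1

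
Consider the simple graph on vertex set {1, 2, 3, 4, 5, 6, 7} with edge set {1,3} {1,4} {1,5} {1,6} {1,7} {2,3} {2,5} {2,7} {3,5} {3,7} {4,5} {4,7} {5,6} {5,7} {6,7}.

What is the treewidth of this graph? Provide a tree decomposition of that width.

Every bag has size at most 4, so the width is 4 − 1 = 3 and tw(G) ≤ 3. On the other hand G contains the 4-clique {1, 3, 5, 7}. A clique must lie in a single bag of any decomposition, so no decomposition can have width below 3. The upper and lower bounds meet at 3, so that is the treewidth.

Treewidth 3.
Bags: B1 = {1, 4, 5, 7}  B2 = {1, 3, 5, 7}  B3 = {2, 3, 5, 7}  B4 = {1, 5, 6, 7}
Tree: B1–B2, B2–B3, B1–B4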